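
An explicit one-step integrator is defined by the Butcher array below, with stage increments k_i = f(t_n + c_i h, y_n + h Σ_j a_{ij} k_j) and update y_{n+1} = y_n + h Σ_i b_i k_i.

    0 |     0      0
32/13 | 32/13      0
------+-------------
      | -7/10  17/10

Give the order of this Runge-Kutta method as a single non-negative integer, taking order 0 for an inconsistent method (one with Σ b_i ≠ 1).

1

b = (-7/10, 17/10)
c = (0, 32/13)
Σ b_i: (-7/10)·1 + 17/10·1 = 1 ✓
b·c: 17/10·32/13 = 272/65 ≠ 1/2 ⇒ order 1.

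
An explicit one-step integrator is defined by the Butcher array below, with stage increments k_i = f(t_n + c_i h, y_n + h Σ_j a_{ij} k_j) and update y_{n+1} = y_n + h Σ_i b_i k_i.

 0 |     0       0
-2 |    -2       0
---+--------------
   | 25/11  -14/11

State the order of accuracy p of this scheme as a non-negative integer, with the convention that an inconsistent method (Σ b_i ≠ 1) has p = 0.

1

b = (25/11, -14/11)
c = (0, -2)
Σ b_i: 25/11·1 + (-14/11)·1 = 1 ✓
b·c: (-14/11)·(-2) = 28/11 ≠ 1/2 ⇒ order 1.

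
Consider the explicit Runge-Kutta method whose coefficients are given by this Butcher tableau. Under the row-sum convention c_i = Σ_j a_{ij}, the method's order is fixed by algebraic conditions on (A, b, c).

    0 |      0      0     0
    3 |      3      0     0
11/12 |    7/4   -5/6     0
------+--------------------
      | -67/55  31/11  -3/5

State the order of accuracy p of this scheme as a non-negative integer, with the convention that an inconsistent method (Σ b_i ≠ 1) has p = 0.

b = (-67/55, 31/11, -3/5)
c = (0, 3, 11/12)
Ac = (0, 0, -5/2)
Σ b_i: (-67/55)·1 + 31/11·1 + (-3/5)·1 = 1 ✓
b·c: 31/11·3 + (-3/5)·11/12 = 1739/220 ≠ 1/2 ⇒ order 1.

1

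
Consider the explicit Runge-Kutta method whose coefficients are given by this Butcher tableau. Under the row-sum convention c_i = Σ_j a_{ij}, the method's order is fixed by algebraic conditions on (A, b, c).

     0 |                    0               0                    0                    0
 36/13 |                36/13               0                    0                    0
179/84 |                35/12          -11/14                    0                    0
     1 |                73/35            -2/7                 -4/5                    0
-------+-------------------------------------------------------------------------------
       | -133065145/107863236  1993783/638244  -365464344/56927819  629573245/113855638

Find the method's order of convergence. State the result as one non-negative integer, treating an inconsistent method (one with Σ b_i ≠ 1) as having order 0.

b = (-133065145/107863236, 1993783/638244, -365464344/56927819, 629573245/113855638)
c = (0, 36/13, 179/84, 1)
Ac = (0, 0, -198/91, -3407/1365)
Σ b_i: (-133065145/107863236)·1 + 1993783/638244·1 + (-365464344/56927819)·1 + 629573245/113855638·1 = 1 ✓
b·c: 1993783/638244·36/13 + (-365464344/56927819)·179/84 + 629573245/113855638·1 = 1/2 ✓
b·c²: 1993783/638244·1296/169 + (-365464344/56927819)·32041/7056 + 629573245/113855638·1 = 1/3 ✓
b·Ac: (-365464344/56927819)·(-198/91) + 629573245/113855638·(-3407/1365) = 1/6 ✓
b·c³: 1993783/638244·46656/2197 + (-365464344/56927819)·5735339/592704 + 629573245/113855638·1 = 191345554895/19631108952 ≠ 1/4 ⇒ order 3.
b·(c∘Ac): (-365464344/56927819)·(-5907/1274) + 629573245/113855638·(-3407/1365) = 3730886333/233703678 ≠ 1/8
b·Ac²: (-365464344/56927819)·(-7128/1183) + 629573245/113855638·(-8680849/1490580) = 2416362489397/372991070088 ≠ 1/12
b·A²c: 629573245/113855638·792/455 = 7123171572/740061647 ≠ 1/24

3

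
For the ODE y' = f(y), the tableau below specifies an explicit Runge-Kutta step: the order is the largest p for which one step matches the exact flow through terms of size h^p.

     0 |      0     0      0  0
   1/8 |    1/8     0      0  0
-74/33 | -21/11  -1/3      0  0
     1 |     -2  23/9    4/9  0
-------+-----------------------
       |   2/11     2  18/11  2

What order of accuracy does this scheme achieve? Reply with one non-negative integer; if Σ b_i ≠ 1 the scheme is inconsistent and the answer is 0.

b = (2/11, 2, 18/11, 2)
c = (0, 1/8, -74/33, 1)
Ac = (0, 0, -1/24, -1609/2376)
Σ b_i: 2/11·1 + 2·1 + 18/11·1 + 2·1 = 64/11 ≠ 1 ⇒ order 0.

0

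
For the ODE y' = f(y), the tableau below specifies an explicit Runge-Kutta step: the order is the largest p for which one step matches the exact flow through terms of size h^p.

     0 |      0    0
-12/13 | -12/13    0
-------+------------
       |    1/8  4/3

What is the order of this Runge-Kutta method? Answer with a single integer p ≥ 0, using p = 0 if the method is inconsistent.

b = (1/8, 4/3)
c = (0, -12/13)
Σ b_i: 1/8·1 + 4/3·1 = 35/24 ≠ 1 ⇒ order 0.

0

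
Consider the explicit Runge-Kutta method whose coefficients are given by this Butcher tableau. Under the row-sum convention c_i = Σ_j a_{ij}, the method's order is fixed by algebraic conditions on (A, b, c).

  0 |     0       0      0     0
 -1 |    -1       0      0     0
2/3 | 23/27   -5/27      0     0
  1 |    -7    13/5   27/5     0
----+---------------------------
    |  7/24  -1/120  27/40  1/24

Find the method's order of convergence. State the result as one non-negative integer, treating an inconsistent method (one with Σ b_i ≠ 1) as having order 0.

4

b = (7/24, -1/120, 27/40, 1/24)
c = (0, -1, 2/3, 1)
Ac = (0, 0, 5/27, 1)
Σ b_i: 7/24·1 + (-1/120)·1 + 27/40·1 + 1/24·1 = 1 ✓
b·c: (-1/120)·(-1) + 27/40·2/3 + 1/24·1 = 1/2 ✓
b·c²: (-1/120)·1 + 27/40·4/9 + 1/24·1 = 1/3 ✓
b·Ac: 27/40·5/27 + 1/24·1 = 1/6 ✓
b·c³: (-1/120)·(-1) + 27/40·8/27 + 1/24·1 = 1/4 ✓
b·(c∘Ac): 27/40·10/81 + 1/24·1 = 1/8 ✓
b·Ac²: 27/40·(-5/27) + 1/24·5 = 1/12 ✓
b·A²c: 1/24·1 = 1/24 ✓; 4 stages ⇒ order 4.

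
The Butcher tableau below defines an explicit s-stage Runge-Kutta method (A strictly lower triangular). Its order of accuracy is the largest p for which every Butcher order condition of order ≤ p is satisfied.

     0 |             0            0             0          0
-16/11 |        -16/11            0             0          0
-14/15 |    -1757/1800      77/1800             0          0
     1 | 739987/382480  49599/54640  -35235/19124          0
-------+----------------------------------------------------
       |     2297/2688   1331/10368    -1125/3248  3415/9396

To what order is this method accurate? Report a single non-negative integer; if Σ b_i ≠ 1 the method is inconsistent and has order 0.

4

b = (2297/2688, 1331/10368, -1125/3248, 3415/9396)
c = (0, -16/11, -14/15, 1)
Ac = (0, 0, -14/225, 2727/6830)
Σ b_i: 2297/2688·1 + 1331/10368·1 + (-1125/3248)·1 + 3415/9396·1 = 1 ✓
b·c: 1331/10368·(-16/11) + (-1125/3248)·(-14/15) + 3415/9396·1 = 1/2 ✓
b·c²: 1331/10368·256/121 + (-1125/3248)·196/225 + 3415/9396·1 = 1/3 ✓
b·Ac: (-1125/3248)·(-14/225) + 3415/9396·2727/6830 = 1/6 ✓
b·c³: 1331/10368·(-4096/1331) + (-1125/3248)·(-2744/3375) + 3415/9396·1 = 1/4 ✓
b·(c∘Ac): (-1125/3248)·196/3375 + 3415/9396·2727/6830 = 1/8 ✓
b·Ac²: (-1125/3248)·224/2475 + 3415/9396·11853/37565 = 1/12 ✓
b·A²c: 3415/9396·783/6830 = 1/24 ✓; 4 stages ⇒ order 4.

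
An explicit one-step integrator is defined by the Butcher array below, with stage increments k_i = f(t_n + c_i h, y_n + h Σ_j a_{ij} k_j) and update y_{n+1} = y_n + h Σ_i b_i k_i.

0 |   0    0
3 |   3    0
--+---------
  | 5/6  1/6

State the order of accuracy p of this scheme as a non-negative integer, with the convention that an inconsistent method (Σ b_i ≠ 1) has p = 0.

2

b = (5/6, 1/6)
c = (0, 3)
Σ b_i: 5/6·1 + 1/6·1 = 1 ✓
b·c: 1/6·3 = 1/2 ✓; 2 stages ⇒ order 2.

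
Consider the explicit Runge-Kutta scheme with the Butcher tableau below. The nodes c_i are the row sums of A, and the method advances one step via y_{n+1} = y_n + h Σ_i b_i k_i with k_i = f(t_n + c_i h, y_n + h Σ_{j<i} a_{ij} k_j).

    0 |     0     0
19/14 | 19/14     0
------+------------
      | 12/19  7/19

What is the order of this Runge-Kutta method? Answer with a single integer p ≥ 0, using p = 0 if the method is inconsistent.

2

b = (12/19, 7/19)
c = (0, 19/14)
Σ b_i: 12/19·1 + 7/19·1 = 1 ✓
b·c: 7/19·19/14 = 1/2 ✓; 2 stages ⇒ order 2.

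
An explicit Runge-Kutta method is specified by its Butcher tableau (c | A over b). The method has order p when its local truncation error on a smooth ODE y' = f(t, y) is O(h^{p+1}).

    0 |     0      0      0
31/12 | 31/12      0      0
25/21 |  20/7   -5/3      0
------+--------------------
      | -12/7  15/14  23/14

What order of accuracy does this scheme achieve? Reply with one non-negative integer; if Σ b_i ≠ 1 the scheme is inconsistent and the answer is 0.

1

b = (-12/7, 15/14, 23/14)
c = (0, 31/12, 25/21)
Ac = (0, 0, -155/36)
Σ b_i: (-12/7)·1 + 15/14·1 + 23/14·1 = 1 ✓
b·c: 15/14·31/12 + 23/14·25/21 = 5555/1176 ≠ 1/2 ⇒ order 1.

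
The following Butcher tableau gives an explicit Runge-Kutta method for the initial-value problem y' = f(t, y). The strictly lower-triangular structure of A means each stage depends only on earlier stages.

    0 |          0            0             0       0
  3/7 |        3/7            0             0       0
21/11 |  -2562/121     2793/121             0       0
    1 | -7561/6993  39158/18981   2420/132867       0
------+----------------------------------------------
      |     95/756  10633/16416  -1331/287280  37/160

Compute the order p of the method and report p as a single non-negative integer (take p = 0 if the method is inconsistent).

4

b = (95/756, 10633/16416, -1331/287280, 37/160)
c = (0, 3/7, 21/11, 1)
Ac = (0, 0, 1197/121, 34/37)
Σ b_i: 95/756·1 + 10633/16416·1 + (-1331/287280)·1 + 37/160·1 = 1 ✓
b·c: 10633/16416·3/7 + (-1331/287280)·21/11 + 37/160·1 = 1/2 ✓
b·c²: 10633/16416·9/49 + (-1331/287280)·441/121 + 37/160·1 = 1/3 ✓
b·Ac: (-1331/287280)·1197/121 + 37/160·34/37 = 1/6 ✓
b·c³: 10633/16416·27/343 + (-1331/287280)·9261/1331 + 37/160·1 = 1/4 ✓
b·(c∘Ac): (-1331/287280)·25137/1331 + 37/160·34/37 = 1/8 ✓
b·Ac²: (-1331/287280)·513/121 + 37/160·346/777 = 1/12 ✓
b·A²c: 37/160·20/111 = 1/24 ✓; 4 stages ⇒ order 4.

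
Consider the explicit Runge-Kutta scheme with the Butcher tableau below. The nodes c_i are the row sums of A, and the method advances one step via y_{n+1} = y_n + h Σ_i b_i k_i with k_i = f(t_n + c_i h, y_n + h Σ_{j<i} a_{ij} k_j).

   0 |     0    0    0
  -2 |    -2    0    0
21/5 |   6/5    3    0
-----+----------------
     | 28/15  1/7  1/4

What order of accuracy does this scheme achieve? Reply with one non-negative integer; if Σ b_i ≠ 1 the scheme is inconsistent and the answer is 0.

0

b = (28/15, 1/7, 1/4)
c = (0, -2, 21/5)
Ac = (0, 0, -6)
Σ b_i: 28/15·1 + 1/7·1 + 1/4·1 = 949/420 ≠ 1 ⇒ order 0.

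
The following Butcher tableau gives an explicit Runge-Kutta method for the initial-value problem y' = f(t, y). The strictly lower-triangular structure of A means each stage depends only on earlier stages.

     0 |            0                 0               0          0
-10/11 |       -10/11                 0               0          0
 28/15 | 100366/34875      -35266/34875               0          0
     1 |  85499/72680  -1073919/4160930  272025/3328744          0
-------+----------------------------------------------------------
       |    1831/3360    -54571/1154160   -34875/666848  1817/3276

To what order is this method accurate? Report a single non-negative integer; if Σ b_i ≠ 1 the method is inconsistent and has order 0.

4

b = (1831/3360, -54571/1154160, -34875/666848, 1817/3276)
c = (0, -10/11, 28/15, 1)
Ac = (0, 0, 6412/6975, 1407/3634)
Σ b_i: 1831/3360·1 + (-54571/1154160)·1 + (-34875/666848)·1 + 1817/3276·1 = 1 ✓
b·c: (-54571/1154160)·(-10/11) + (-34875/666848)·28/15 + 1817/3276·1 = 1/2 ✓
b·c²: (-54571/1154160)·100/121 + (-34875/666848)·784/225 + 1817/3276·1 = 1/3 ✓
b·Ac: (-34875/666848)·6412/6975 + 1817/3276·1407/3634 = 1/6 ✓
b·c³: (-54571/1154160)·(-1000/1331) + (-34875/666848)·21952/3375 + 1817/3276·1 = 1/4 ✓
b·(c∘Ac): (-34875/666848)·179536/104625 + 1817/3276·1407/3634 = 1/8 ✓
b·Ac²: (-34875/666848)·(-12824/15345) + 1817/3276·1428/19987 = 1/12 ✓
b·A²c: 1817/3276·273/3634 = 1/24 ✓; 4 stages ⇒ order 4.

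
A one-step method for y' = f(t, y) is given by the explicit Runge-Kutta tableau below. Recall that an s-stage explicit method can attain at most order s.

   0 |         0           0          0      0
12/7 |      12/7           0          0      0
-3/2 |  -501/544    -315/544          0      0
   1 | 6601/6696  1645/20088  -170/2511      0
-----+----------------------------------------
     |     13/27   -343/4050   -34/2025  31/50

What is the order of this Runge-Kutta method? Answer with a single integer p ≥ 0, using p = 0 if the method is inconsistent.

b = (13/27, -343/4050, -34/2025, 31/50)
c = (0, 12/7, -3/2, 1)
Ac = (0, 0, -135/136, 15/62)
Σ b_i: 13/27·1 + (-343/4050)·1 + (-34/2025)·1 + 31/50·1 = 1 ✓
b·c: (-343/4050)·12/7 + (-34/2025)·(-3/2) + 31/50·1 = 1/2 ✓
b·c²: (-343/4050)·144/49 + (-34/2025)·9/4 + 31/50·1 = 1/3 ✓
b·Ac: (-34/2025)·(-135/136) + 31/50·15/62 = 1/6 ✓
b·c³: (-343/4050)·1728/343 + (-34/2025)·(-27/8) + 31/50·1 = 1/4 ✓
b·(c∘Ac): (-34/2025)·405/272 + 31/50·15/62 = 1/8 ✓
b·Ac²: (-34/2025)·(-405/238) + 31/50·115/1302 = 1/12 ✓
b·A²c: 31/50·25/372 = 1/24 ✓; 4 stages ⇒ order 4.

4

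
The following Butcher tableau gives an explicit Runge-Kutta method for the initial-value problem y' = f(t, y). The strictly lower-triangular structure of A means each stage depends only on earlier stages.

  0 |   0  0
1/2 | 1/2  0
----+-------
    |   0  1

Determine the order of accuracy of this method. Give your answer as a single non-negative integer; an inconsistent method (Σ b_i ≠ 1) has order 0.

b = (0, 1)
c = (0, 1/2)
Σ b_i: 1·1 = 1 ✓
b·c: 1·1/2 = 1/2 ✓; 2 stages ⇒ order 2.

2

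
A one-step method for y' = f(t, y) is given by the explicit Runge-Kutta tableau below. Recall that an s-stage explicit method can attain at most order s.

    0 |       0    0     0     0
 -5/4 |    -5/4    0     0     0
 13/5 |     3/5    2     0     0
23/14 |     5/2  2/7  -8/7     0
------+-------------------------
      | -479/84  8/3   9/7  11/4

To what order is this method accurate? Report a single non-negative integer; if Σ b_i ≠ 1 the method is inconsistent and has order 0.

1

b = (-479/84, 8/3, 9/7, 11/4)
c = (0, -5/4, 13/5, 23/14)
Ac = (0, 0, -5/2, -233/70)
Σ b_i: (-479/84)·1 + 8/3·1 + 9/7·1 + 11/4·1 = 1 ✓
b·c: 8/3·(-5/4) + 9/7·13/5 + 11/4·23/14 = 3803/840 ≠ 1/2 ⇒ order 1.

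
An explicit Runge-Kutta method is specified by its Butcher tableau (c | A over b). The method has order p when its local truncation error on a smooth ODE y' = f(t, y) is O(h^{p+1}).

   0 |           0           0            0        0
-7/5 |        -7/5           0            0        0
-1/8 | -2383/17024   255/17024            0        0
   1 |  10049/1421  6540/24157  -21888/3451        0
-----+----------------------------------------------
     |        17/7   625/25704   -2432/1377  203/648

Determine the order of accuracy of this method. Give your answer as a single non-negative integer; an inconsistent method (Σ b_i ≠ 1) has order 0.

4

b = (17/7, 625/25704, -2432/1377, 203/648)
c = (0, -7/5, -1/8, 1)
Ac = (0, 0, -51/2432, 12/29)
Σ b_i: 17/7·1 + 625/25704·1 + (-2432/1377)·1 + 203/648·1 = 1 ✓
b·c: 625/25704·(-7/5) + (-2432/1377)·(-1/8) + 203/648·1 = 1/2 ✓
b·c²: 625/25704·49/25 + (-2432/1377)·1/64 + 203/648·1 = 1/3 ✓
b·Ac: (-2432/1377)·(-51/2432) + 203/648·12/29 = 1/6 ✓
b·c³: 625/25704·(-343/125) + (-2432/1377)·(-1/512) + 203/648·1 = 1/4 ✓
b·(c∘Ac): (-2432/1377)·51/19456 + 203/648·12/29 = 1/8 ✓
b·Ac²: (-2432/1377)·357/12160 + 203/648·438/1015 = 1/12 ✓
b·A²c: 203/648·27/203 = 1/24 ✓; 4 stages ⇒ order 4.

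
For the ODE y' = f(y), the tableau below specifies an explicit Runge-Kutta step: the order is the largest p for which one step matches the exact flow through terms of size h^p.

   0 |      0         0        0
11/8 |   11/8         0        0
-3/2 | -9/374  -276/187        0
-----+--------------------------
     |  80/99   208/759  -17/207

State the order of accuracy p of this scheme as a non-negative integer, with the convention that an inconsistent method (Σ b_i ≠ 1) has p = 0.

b = (80/99, 208/759, -17/207)
c = (0, 11/8, -3/2)
Ac = (0, 0, -69/34)
Σ b_i: 80/99·1 + 208/759·1 + (-17/207)·1 = 1 ✓
b·c: 208/759·11/8 + (-17/207)·(-3/2) = 1/2 ✓
b·c²: 208/759·121/64 + (-17/207)·9/4 = 1/3 ✓
b·Ac: (-17/207)·(-69/34) = 1/6 ✓; 3 stages ⇒ order 3.

3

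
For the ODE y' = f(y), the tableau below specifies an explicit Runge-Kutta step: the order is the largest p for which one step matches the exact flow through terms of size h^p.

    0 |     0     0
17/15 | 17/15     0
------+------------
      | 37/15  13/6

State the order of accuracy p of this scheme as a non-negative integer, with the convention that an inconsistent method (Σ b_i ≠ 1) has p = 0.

0

b = (37/15, 13/6)
c = (0, 17/15)
Σ b_i: 37/15·1 + 13/6·1 = 139/30 ≠ 1 ⇒ order 0.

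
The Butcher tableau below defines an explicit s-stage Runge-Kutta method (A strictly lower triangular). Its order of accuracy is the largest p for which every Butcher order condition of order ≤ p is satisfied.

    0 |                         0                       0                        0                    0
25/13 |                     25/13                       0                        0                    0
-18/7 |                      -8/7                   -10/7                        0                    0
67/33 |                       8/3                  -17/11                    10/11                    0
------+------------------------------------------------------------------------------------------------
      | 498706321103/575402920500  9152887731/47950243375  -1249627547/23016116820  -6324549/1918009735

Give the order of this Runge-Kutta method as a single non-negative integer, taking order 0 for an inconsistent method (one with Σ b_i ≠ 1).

3

b = (498706321103/575402920500, 9152887731/47950243375, -1249627547/23016116820, -6324549/1918009735)
c = (0, 25/13, -18/7, 67/33)
Ac = (0, 0, -250/91, -5315/1001)
Σ b_i: 498706321103/575402920500·1 + 9152887731/47950243375·1 + (-1249627547/23016116820)·1 + (-6324549/1918009735)·1 = 1 ✓
b·c: 9152887731/47950243375·25/13 + (-1249627547/23016116820)·(-18/7) + (-6324549/1918009735)·67/33 = 1/2 ✓
b·c²: 9152887731/47950243375·625/169 + (-1249627547/23016116820)·324/49 + (-6324549/1918009735)·4489/1089 = 1/3 ✓
b·Ac: (-1249627547/23016116820)·(-250/91) + (-6324549/1918009735)·(-5315/1001) = 1/6 ✓
b·c³: 9152887731/47950243375·15625/2197 + (-1249627547/23016116820)·(-5832/343) + (-6324549/1918009735)·300763/35937 = 5561745893266/2468478528945 ≠ 1/4 ⇒ order 3.
b·(c∘Ac): (-1249627547/23016116820)·4500/637 + (-6324549/1918009735)·(-356105/33033) = -1735426156/4986825311 ≠ 1/8
b·Ac²: (-1249627547/23016116820)·(-6250/1183) + (-6324549/1918009735)·26935/91091 = 59874029597/209446663062 ≠ 1/12
b·A²c: (-6324549/1918009735)·(-2500/1001) = 41068500/4986825311 ≠ 1/24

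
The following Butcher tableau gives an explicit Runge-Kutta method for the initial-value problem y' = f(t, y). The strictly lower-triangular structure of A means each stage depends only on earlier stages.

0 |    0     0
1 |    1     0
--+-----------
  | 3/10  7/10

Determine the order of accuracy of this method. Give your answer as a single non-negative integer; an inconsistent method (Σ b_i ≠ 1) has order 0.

b = (3/10, 7/10)
c = (0, 1)
Σ b_i: 3/10·1 + 7/10·1 = 1 ✓
b·c: 7/10·1 = 7/10 ≠ 1/2 ⇒ order 1.

1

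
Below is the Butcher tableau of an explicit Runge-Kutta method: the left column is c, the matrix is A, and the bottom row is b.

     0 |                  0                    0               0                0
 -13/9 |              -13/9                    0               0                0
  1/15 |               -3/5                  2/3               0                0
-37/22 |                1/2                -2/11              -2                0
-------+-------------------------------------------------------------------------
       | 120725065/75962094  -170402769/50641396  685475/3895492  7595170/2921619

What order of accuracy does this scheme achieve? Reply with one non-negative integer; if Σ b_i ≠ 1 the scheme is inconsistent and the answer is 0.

b = (120725065/75962094, -170402769/50641396, 685475/3895492, 7595170/2921619)
c = (0, -13/9, 1/15, -37/22)
Ac = (0, 0, -26/27, 64/495)
Σ b_i: 120725065/75962094·1 + (-170402769/50641396)·1 + 685475/3895492·1 + 7595170/2921619·1 = 1 ✓
b·c: (-170402769/50641396)·(-13/9) + 685475/3895492·1/15 + 7595170/2921619·(-37/22) = 1/2 ✓
b·c²: (-170402769/50641396)·169/81 + 685475/3895492·1/225 + 7595170/2921619·1369/484 = 1/3 ✓
b·Ac: 685475/3895492·(-26/27) + 7595170/2921619·64/495 = 1/6 ✓
b·c³: (-170402769/50641396)·(-2197/729) + 685475/3895492·1/3375 + 7595170/2921619·(-50653/10648) = -38626396753/17354416860 ≠ 1/4 ⇒ order 3.
b·(c∘Ac): 685475/3895492·(-26/405) + 7595170/2921619·(-1184/5445) = -90965851/157767426 ≠ 1/8
b·Ac²: 685475/3895492·338/243 + 7595170/2921619·(-8648/22275) = -603082483/788837130 ≠ 1/12
b·A²c: 7595170/2921619·52/27 = 394948840/78883713 ≠ 1/24

3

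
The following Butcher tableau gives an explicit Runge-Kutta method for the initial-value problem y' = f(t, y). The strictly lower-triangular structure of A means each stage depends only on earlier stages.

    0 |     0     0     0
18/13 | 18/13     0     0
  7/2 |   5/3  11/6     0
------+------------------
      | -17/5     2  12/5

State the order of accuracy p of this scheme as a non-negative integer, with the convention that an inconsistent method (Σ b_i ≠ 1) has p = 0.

b = (-17/5, 2, 12/5)
c = (0, 18/13, 7/2)
Ac = (0, 0, 33/13)
Σ b_i: (-17/5)·1 + 2·1 + 12/5·1 = 1 ✓
b·c: 2·18/13 + 12/5·7/2 = 726/65 ≠ 1/2 ⇒ order 1.

1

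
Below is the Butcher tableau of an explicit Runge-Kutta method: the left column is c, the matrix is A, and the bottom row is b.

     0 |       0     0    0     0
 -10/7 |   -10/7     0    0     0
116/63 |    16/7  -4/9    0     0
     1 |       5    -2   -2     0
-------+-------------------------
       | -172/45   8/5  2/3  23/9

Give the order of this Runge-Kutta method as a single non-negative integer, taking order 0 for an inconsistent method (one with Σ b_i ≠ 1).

b = (-172/45, 8/5, 2/3, 23/9)
c = (0, -10/7, 116/63, 1)
Ac = (0, 0, 40/63, -52/63)
Σ b_i: (-172/45)·1 + 8/5·1 + 2/3·1 + 23/9·1 = 1 ✓
b·c: 8/5·(-10/7) + 2/3·116/63 + 23/9·1 = 283/189 ≠ 1/2 ⇒ order 1.

1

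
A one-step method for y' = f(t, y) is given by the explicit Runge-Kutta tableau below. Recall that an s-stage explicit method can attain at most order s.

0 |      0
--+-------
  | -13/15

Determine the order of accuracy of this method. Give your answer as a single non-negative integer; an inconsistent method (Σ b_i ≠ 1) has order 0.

b = (-13/15)
c = (0)
Σ b_i: (-13/15)·1 = -13/15 ≠ 1 ⇒ order 0.

0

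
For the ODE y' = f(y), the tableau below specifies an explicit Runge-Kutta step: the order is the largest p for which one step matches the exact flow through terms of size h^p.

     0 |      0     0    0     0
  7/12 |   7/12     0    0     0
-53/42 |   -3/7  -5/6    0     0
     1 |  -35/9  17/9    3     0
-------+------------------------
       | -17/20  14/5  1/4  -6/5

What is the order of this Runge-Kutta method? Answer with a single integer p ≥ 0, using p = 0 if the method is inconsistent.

b = (-17/20, 14/5, 1/4, -6/5)
c = (0, 7/12, -53/42, 1)
Ac = (0, 0, -35/72, -2029/756)
Σ b_i: (-17/20)·1 + 14/5·1 + 1/4·1 + (-6/5)·1 = 1 ✓
b·c: 14/5·7/12 + 1/4·(-53/42) + (-6/5)·1 = 33/280 ≠ 1/2 ⇒ order 1.

1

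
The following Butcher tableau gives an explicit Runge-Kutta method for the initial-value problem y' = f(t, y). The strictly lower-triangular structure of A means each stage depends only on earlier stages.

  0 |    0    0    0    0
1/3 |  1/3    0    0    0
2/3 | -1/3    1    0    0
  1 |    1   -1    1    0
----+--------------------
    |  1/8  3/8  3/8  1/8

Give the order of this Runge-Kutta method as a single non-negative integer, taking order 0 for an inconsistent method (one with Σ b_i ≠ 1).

b = (1/8, 3/8, 3/8, 1/8)
c = (0, 1/3, 2/3, 1)
Ac = (0, 0, 1/3, 1/3)
Σ b_i: 1/8·1 + 3/8·1 + 3/8·1 + 1/8·1 = 1 ✓
b·c: 3/8·1/3 + 3/8·2/3 + 1/8·1 = 1/2 ✓
b·c²: 3/8·1/9 + 3/8·4/9 + 1/8·1 = 1/3 ✓
b·Ac: 3/8·1/3 + 1/8·1/3 = 1/6 ✓
b·c³: 3/8·1/27 + 3/8·8/27 + 1/8·1 = 1/4 ✓
b·(c∘Ac): 3/8·2/9 + 1/8·1/3 = 1/8 ✓
b·Ac²: 3/8·1/9 + 1/8·1/3 = 1/12 ✓
b·A²c: 1/8·1/3 = 1/24 ✓; 4 stages ⇒ order 4.

4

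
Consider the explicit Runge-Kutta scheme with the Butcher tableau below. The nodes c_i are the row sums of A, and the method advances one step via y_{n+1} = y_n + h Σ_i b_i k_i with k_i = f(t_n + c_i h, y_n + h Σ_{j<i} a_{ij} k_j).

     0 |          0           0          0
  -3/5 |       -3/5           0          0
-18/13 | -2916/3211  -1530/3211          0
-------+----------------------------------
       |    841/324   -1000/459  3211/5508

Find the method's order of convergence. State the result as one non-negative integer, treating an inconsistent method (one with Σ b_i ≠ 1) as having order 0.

b = (841/324, -1000/459, 3211/5508)
c = (0, -3/5, -18/13)
Ac = (0, 0, 918/3211)
Σ b_i: 841/324·1 + (-1000/459)·1 + 3211/5508·1 = 1 ✓
b·c: (-1000/459)·(-3/5) + 3211/5508·(-18/13) = 1/2 ✓
b·c²: (-1000/459)·9/25 + 3211/5508·324/169 = 1/3 ✓
b·Ac: 3211/5508·918/3211 = 1/6 ✓; 3 stages ⇒ order 3.

3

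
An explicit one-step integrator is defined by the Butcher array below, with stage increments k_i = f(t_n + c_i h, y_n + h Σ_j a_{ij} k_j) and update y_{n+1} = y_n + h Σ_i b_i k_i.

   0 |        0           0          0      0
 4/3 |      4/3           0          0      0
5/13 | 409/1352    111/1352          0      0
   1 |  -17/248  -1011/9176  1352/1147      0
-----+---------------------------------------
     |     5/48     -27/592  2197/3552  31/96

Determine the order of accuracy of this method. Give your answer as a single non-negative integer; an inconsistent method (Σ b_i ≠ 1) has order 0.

b = (5/48, -27/592, 2197/3552, 31/96)
c = (0, 4/3, 5/13, 1)
Ac = (0, 0, 37/338, 19/62)
Σ b_i: 5/48·1 + (-27/592)·1 + 2197/3552·1 + 31/96·1 = 1 ✓
b·c: (-27/592)·4/3 + 2197/3552·5/13 + 31/96·1 = 1/2 ✓
b·c²: (-27/592)·16/9 + 2197/3552·25/169 + 31/96·1 = 1/3 ✓
b·Ac: 2197/3552·37/338 + 31/96·19/62 = 1/6 ✓
b·c³: (-27/592)·64/27 + 2197/3552·125/2197 + 31/96·1 = 1/4 ✓
b·(c∘Ac): 2197/3552·185/4394 + 31/96·19/62 = 1/8 ✓
b·Ac²: 2197/3552·74/507 + 31/96·(-2/93) = 1/12 ✓
b·A²c: 31/96·4/31 = 1/24 ✓; 4 stages ⇒ order 4.

4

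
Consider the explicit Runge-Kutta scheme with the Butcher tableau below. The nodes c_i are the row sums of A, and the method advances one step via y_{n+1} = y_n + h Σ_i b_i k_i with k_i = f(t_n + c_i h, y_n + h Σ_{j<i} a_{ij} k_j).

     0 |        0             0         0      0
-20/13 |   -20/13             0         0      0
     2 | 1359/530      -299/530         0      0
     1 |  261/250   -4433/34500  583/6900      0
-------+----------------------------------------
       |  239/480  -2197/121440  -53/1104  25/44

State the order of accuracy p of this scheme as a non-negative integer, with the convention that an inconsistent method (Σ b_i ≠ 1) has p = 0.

b = (239/480, -2197/121440, -53/1104, 25/44)
c = (0, -20/13, 2, 1)
Ac = (0, 0, 46/53, 11/30)
Σ b_i: 239/480·1 + (-2197/121440)·1 + (-53/1104)·1 + 25/44·1 = 1 ✓
b·c: (-2197/121440)·(-20/13) + (-53/1104)·2 + 25/44·1 = 1/2 ✓
b·c²: (-2197/121440)·400/169 + (-53/1104)·4 + 25/44·1 = 1/3 ✓
b·Ac: (-53/1104)·46/53 + 25/44·11/30 = 1/6 ✓
b·c³: (-2197/121440)·(-8000/2197) + (-53/1104)·8 + 25/44·1 = 1/4 ✓
b·(c∘Ac): (-53/1104)·92/53 + 25/44·11/30 = 1/8 ✓
b·Ac²: (-53/1104)·(-920/689) + 25/44·11/325 = 1/12 ✓
b·A²c: 25/44·11/150 = 1/24 ✓; 4 stages ⇒ order 4.

4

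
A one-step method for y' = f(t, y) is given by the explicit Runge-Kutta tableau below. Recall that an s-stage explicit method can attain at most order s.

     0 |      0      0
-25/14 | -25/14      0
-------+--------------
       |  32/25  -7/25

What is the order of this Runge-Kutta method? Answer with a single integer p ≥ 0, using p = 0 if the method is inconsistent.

2

b = (32/25, -7/25)
c = (0, -25/14)
Σ b_i: 32/25·1 + (-7/25)·1 = 1 ✓
b·c: (-7/25)·(-25/14) = 1/2 ✓; 2 stages ⇒ order 2.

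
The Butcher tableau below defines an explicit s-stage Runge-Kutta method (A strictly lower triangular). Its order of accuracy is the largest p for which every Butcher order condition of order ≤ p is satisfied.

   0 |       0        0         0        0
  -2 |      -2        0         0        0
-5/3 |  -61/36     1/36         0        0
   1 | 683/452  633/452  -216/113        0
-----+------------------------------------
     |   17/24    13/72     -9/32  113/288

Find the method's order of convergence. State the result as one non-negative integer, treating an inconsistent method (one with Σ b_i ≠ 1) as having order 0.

4

b = (17/24, 13/72, -9/32, 113/288)
c = (0, -2, -5/3, 1)
Ac = (0, 0, -1/18, 87/226)
Σ b_i: 17/24·1 + 13/72·1 + (-9/32)·1 + 113/288·1 = 1 ✓
b·c: 13/72·(-2) + (-9/32)·(-5/3) + 113/288·1 = 1/2 ✓
b·c²: 13/72·4 + (-9/32)·25/9 + 113/288·1 = 1/3 ✓
b·Ac: (-9/32)·(-1/18) + 113/288·87/226 = 1/6 ✓
b·c³: 13/72·(-8) + (-9/32)·(-125/27) + 113/288·1 = 1/4 ✓
b·(c∘Ac): (-9/32)·5/54 + 113/288·87/226 = 1/8 ✓
b·Ac²: (-9/32)·1/9 + 113/288·33/113 = 1/12 ✓
b·A²c: 113/288·12/113 = 1/24 ✓; 4 stages ⇒ order 4.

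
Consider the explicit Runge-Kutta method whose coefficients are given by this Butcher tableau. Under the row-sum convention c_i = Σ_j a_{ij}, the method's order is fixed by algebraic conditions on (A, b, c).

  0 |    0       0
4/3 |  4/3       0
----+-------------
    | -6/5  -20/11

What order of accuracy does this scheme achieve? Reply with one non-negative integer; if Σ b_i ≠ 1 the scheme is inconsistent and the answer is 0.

0

b = (-6/5, -20/11)
c = (0, 4/3)
Σ b_i: (-6/5)·1 + (-20/11)·1 = -166/55 ≠ 1 ⇒ order 0.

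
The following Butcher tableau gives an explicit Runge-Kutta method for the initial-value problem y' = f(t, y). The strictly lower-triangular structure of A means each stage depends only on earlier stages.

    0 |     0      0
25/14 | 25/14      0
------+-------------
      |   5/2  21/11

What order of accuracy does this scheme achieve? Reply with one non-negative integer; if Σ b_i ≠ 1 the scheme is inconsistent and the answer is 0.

b = (5/2, 21/11)
c = (0, 25/14)
Σ b_i: 5/2·1 + 21/11·1 = 97/22 ≠ 1 ⇒ order 0.

0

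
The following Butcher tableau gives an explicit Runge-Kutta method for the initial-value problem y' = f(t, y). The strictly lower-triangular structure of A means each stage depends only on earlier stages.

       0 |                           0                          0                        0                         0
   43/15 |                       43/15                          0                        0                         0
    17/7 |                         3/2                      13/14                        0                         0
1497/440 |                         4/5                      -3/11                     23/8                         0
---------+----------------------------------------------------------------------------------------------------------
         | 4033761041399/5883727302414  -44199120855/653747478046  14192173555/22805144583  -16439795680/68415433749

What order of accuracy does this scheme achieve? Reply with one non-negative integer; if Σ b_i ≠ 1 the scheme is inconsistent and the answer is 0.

3

b = (4033761041399/5883727302414, -44199120855/653747478046, 14192173555/22805144583, -16439795680/68415433749)
c = (0, 43/15, 17/7, 1497/440)
Ac = (0, 0, 559/210, 19097/3080)
Σ b_i: 4033761041399/5883727302414·1 + (-44199120855/653747478046)·1 + 14192173555/22805144583·1 + (-16439795680/68415433749)·1 = 1 ✓
b·c: (-44199120855/653747478046)·43/15 + 14192173555/22805144583·17/7 + (-16439795680/68415433749)·1497/440 = 1/2 ✓
b·c²: (-44199120855/653747478046)·1849/225 + 14192173555/22805144583·289/49 + (-16439795680/68415433749)·2241009/193600 = 1/3 ✓
b·Ac: 14192173555/22805144583·559/210 + (-16439795680/68415433749)·19097/3080 = 1/6 ✓
b·c³: (-44199120855/653747478046)·79507/3375 + 14192173555/22805144583·4913/343 + (-16439795680/68415433749)·3354790473/85184000 = -4514116364500781/2107195359469200 ≠ 1/4 ⇒ order 3.
b·(c∘Ac): 14192173555/22805144583·9503/1470 + (-16439795680/68415433749)·28588209/1355200 = -27522857096/26313628365 ≠ 1/8
b·Ac²: 14192173555/22805144583·24037/3150 + (-16439795680/68415433749)·4758967/323400 = 17424568701643/14367241087290 ≠ 1/12
b·A²c: (-16439795680/68415433749)·12857/1680 = -29033853442/15788177019 ≠ 1/24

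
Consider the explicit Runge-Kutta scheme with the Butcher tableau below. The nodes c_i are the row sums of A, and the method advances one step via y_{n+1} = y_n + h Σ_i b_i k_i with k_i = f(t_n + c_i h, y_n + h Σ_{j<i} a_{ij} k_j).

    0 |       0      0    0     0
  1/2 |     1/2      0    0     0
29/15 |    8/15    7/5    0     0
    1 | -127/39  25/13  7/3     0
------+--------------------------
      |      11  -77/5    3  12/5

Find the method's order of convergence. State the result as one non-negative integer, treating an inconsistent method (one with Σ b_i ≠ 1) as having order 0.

2

b = (11, -77/5, 3, 12/5)
c = (0, 1/2, 29/15, 1)
Ac = (0, 0, 7/10, 6403/1170)
Σ b_i: 11·1 + (-77/5)·1 + 3·1 + 12/5·1 = 1 ✓
b·c: (-77/5)·1/2 + 3·29/15 + 12/5·1 = 1/2 ✓
b·c²: (-77/5)·1/4 + 3·841/225 + 12/5·1 = 2929/300 ≠ 1/3 ⇒ order 2.
b·Ac: 3·7/10 + 12/5·6403/1170 = 29707/1950 ≠ 1/6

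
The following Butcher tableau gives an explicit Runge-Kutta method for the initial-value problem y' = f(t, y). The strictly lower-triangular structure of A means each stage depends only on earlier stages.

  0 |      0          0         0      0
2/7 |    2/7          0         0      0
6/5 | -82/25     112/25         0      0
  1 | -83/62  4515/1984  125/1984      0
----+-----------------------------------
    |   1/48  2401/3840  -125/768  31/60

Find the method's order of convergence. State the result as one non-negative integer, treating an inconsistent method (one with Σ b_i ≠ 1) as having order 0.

4

b = (1/48, 2401/3840, -125/768, 31/60)
c = (0, 2/7, 6/5, 1)
Ac = (0, 0, 32/25, 45/62)
Σ b_i: 1/48·1 + 2401/3840·1 + (-125/768)·1 + 31/60·1 = 1 ✓
b·c: 2401/3840·2/7 + (-125/768)·6/5 + 31/60·1 = 1/2 ✓
b·c²: 2401/3840·4/49 + (-125/768)·36/25 + 31/60·1 = 1/3 ✓
b·Ac: (-125/768)·32/25 + 31/60·45/62 = 1/6 ✓
b·c³: 2401/3840·8/343 + (-125/768)·216/125 + 31/60·1 = 1/4 ✓
b·(c∘Ac): (-125/768)·192/125 + 31/60·45/62 = 1/8 ✓
b·Ac²: (-125/768)·64/175 + 31/60·60/217 = 1/12 ✓
b·A²c: 31/60·5/62 = 1/24 ✓; 4 stages ⇒ order 4.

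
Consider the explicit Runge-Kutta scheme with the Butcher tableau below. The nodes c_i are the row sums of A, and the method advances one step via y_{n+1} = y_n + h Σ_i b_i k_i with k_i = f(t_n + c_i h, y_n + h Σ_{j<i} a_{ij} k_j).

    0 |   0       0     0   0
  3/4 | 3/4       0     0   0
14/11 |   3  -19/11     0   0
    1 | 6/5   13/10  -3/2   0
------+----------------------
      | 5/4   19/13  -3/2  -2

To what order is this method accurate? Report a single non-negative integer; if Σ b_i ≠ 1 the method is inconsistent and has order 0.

b = (5/4, 19/13, -3/2, -2)
c = (0, 3/4, 14/11, 1)
Ac = (0, 0, -57/44, -411/440)
Σ b_i: 5/4·1 + 19/13·1 + (-3/2)·1 + (-2)·1 = -41/52 ≠ 1 ⇒ order 0.

0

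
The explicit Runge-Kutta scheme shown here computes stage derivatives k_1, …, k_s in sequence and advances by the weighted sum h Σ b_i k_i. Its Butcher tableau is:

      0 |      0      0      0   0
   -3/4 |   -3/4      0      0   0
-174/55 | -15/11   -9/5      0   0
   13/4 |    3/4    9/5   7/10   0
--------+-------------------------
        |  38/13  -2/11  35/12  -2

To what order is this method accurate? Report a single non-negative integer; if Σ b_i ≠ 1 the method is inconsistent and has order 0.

0

b = (38/13, -2/11, 35/12, -2)
c = (0, -3/4, -174/55, 13/4)
Ac = (0, 0, 27/20, -3921/1100)
Σ b_i: 38/13·1 + (-2/11)·1 + 35/12·1 + (-2)·1 = 6277/1716 ≠ 1 ⇒ order 0.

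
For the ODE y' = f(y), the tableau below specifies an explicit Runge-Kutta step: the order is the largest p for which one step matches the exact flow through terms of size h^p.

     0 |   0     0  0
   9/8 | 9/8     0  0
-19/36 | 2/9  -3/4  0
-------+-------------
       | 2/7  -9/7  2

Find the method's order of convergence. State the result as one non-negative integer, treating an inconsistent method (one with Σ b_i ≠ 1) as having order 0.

b = (2/7, -9/7, 2)
c = (0, 9/8, -19/36)
Ac = (0, 0, -27/32)
Σ b_i: 2/7·1 + (-9/7)·1 + 2·1 = 1 ✓
b·c: (-9/7)·9/8 + 2·(-19/36) = -1261/504 ≠ 1/2 ⇒ order 1.

1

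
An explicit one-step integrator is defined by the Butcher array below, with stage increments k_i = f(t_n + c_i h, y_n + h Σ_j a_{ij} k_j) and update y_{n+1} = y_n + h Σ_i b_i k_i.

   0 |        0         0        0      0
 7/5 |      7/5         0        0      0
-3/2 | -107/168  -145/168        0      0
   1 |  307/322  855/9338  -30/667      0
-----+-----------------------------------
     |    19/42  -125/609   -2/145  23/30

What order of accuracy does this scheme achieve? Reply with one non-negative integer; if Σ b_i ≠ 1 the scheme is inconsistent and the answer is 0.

b = (19/42, -125/609, -2/145, 23/30)
c = (0, 7/5, -3/2, 1)
Ac = (0, 0, -29/24, 9/46)
Σ b_i: 19/42·1 + (-125/609)·1 + (-2/145)·1 + 23/30·1 = 1 ✓
b·c: (-125/609)·7/5 + (-2/145)·(-3/2) + 23/30·1 = 1/2 ✓
b·c²: (-125/609)·49/25 + (-2/145)·9/4 + 23/30·1 = 1/3 ✓
b·Ac: (-2/145)·(-29/24) + 23/30·9/46 = 1/6 ✓
b·c³: (-125/609)·343/125 + (-2/145)·(-27/8) + 23/30·1 = 1/4 ✓
b·(c∘Ac): (-2/145)·29/16 + 23/30·9/46 = 1/8 ✓
b·Ac²: (-2/145)·(-203/120) + 23/30·9/115 = 1/12 ✓
b·A²c: 23/30·5/92 = 1/24 ✓; 4 stages ⇒ order 4.

4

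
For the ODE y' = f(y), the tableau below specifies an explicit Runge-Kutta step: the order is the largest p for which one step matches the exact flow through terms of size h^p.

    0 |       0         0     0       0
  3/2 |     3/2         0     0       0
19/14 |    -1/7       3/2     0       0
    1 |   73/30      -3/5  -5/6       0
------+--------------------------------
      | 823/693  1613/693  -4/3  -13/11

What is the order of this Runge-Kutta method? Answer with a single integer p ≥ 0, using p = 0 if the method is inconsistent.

2

b = (823/693, 1613/693, -4/3, -13/11)
c = (0, 3/2, 19/14, 1)
Ac = (0, 0, 9/4, -853/420)
Σ b_i: 823/693·1 + 1613/693·1 + (-4/3)·1 + (-13/11)·1 = 1 ✓
b·c: 1613/693·3/2 + (-4/3)·19/14 + (-13/11)·1 = 1/2 ✓
b·c²: 1613/693·9/4 + (-4/3)·361/196 + (-13/11)·1 = 10345/6468 ≠ 1/3 ⇒ order 2.
b·Ac: (-4/3)·9/4 + (-13/11)·(-853/420) = -2771/4620 ≠ 1/6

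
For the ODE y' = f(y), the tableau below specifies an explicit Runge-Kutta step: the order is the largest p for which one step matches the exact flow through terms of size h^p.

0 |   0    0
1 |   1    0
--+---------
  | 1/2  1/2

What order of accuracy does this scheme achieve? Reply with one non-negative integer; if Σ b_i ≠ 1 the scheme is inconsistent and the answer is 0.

2

b = (1/2, 1/2)
c = (0, 1)
Σ b_i: 1/2·1 + 1/2·1 = 1 ✓
b·c: 1/2·1 = 1/2 ✓; 2 stages ⇒ order 2.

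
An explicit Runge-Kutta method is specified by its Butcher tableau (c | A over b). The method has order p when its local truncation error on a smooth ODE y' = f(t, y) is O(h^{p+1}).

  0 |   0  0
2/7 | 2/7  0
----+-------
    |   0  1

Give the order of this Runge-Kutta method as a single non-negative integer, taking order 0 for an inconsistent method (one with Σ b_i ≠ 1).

b = (0, 1)
c = (0, 2/7)
Σ b_i: 1·1 = 1 ✓
b·c: 1·2/7 = 2/7 ≠ 1/2 ⇒ order 1.

1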